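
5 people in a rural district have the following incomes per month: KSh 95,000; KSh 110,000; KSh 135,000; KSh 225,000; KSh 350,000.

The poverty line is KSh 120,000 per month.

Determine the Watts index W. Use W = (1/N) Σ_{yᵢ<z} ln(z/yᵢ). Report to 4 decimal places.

0.0641

Poor units: KSh 95,000, KSh 110,000 (q = 2 of N = 5).
Log gaps: ln(120000/95000) = 0.2336; ln(120000/110000) = 0.0870.
W = 0.320626 / 5 = 0.0641.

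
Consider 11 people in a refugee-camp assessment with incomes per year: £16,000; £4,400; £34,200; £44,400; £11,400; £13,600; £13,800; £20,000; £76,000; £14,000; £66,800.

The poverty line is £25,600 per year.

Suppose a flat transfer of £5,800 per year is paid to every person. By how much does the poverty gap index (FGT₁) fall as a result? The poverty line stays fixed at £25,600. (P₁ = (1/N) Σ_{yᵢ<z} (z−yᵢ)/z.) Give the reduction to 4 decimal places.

Before: below the line — £4,400, £11,400, £13,600, £13,800, £14,000, £16,000, £20,000; poverty gap index (FGT₁) = 0.305398.
After the £5,800 transfer: below the line — £10,200, £17,200, £19,400, £19,600, £19,800, £21,800; poverty gap index (FGT₁) = 0.161932.
Reduction = 0.305398 − 0.161932 = 0.1435.

0.1435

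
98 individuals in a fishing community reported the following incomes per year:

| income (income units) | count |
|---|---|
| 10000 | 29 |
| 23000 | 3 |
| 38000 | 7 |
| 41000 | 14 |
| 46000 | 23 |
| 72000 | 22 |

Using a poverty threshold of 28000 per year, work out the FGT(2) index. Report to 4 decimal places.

0.1233

Poor units: 29×10000, 3×23000 (q = 32 of N = 98).
Gap ratios (z−y)/z: (28000−10000)/28000 = 0.6429 (×29); (28000−23000)/28000 = 0.1786 (×3).
Squared: 0.4133 (×29); 0.0319 (×3).
Sum = 12.080357; P₂ = 12.080357 / 98 = 0.1233.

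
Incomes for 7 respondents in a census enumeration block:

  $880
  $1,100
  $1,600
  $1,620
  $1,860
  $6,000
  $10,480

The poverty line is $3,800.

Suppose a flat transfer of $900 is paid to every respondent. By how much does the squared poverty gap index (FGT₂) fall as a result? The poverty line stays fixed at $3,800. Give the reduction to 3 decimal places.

Before: below the line — $880, $1,100, $1,600, $1,620, $1,860; squared poverty gap index (FGT₂) = 0.28861.
After the $900 transfer: below the line — $1,780, $2,000, $2,500, $2,520, $2,760; squared poverty gap index (FGT₂) = 0.11605.
Reduction = 0.28861 − 0.11605 = 0.173.

0.173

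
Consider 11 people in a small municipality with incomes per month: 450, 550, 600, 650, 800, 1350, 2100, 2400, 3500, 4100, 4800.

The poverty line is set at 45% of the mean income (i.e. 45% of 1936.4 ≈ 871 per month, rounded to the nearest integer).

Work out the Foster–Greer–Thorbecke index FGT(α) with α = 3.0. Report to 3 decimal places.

Below the line: 450, 550, 600, 650, 800 (q = 5 of N = 11).
Normalized shortfalls: (871−450)/871 = 0.4834; (871−550)/871 = 0.3685; (871−600)/871 = 0.3111; (871−650)/871 = 0.2537; (871−800)/871 = 0.0815.
Raised to α = 3.0: 0.11293; 0.05006; 0.03012; 0.01634; 0.00054.
Sum = 0.209979; FGT(3.0) = 0.209979 / 11 = 0.019.

0.019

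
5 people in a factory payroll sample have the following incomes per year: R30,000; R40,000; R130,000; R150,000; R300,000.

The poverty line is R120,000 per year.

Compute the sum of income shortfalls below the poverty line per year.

R170,000

Poor units: R30,000, R40,000 (q = 2 of N = 5).
Individual gaps: 120000−30000 = 90000; 120000−40000 = 80000.
Aggregate gap = R170,000.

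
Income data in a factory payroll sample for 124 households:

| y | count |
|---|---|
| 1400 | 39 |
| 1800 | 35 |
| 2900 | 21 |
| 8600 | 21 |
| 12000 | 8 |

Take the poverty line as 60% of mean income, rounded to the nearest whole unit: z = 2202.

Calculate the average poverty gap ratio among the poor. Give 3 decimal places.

0.278

Below z: 39×1400, 35×1800 (q = 74 of N = 124).
Shortfall ratios (z−y)/z: 0.3642 (×39), 0.1826 (×35); sum = 20.594005.
I averages over the q = 74 poor units only: 20.594005 / 74 = 0.278.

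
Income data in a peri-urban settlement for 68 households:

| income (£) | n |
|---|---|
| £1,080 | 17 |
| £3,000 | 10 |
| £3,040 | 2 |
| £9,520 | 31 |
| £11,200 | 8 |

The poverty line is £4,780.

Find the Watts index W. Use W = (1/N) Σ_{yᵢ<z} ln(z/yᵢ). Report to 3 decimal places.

Below z: 17×£1,080, 10×£3,000, 2×£3,040 (q = 29 of N = 68).
Log gaps: ln(4780/1080) = 1.4875 (×17); ln(4780/3000) = 0.4658 (×10); ln(4780/3040) = 0.4526 (×2).
W = 30.850600 / 68 = 0.454.

0.454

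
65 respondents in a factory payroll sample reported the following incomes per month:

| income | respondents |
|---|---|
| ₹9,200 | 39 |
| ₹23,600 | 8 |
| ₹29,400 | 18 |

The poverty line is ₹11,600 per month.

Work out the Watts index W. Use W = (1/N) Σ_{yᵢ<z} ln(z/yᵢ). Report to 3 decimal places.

0.139

Incomes under z: 39×₹9,200 (q = 39 of N = 65).
Log gaps: ln(11600/9200) = 0.2318 (×39).
W = 9.040263 / 65 = 0.139.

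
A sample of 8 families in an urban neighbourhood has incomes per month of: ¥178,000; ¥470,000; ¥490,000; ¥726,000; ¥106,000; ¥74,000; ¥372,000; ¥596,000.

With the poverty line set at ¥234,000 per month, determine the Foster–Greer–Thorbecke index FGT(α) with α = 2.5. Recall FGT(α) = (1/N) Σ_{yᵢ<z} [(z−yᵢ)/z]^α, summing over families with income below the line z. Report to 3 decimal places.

0.079

Below z: ¥74,000, ¥106,000, ¥178,000 (q = 3 of N = 8).
Shortfall ratios: (234000−74000)/234000 = 0.6838; (234000−106000)/234000 = 0.5470; (234000−178000)/234000 = 0.2393.
Raised to α = 2.5: 0.38660; 0.22130; 0.02802.
Sum = 0.635918; FGT(2.5) = 0.635918 / 8 = 0.079.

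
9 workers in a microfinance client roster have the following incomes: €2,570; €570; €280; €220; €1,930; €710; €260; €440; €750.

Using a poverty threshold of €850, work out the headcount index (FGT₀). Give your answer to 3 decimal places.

0.778

7 of the 9 workers have income below €850.
H = 7/9 = 0.778.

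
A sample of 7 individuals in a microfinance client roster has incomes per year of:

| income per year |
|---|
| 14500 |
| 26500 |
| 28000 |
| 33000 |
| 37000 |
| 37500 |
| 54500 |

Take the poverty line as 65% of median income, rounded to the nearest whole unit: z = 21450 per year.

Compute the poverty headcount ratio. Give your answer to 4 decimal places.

1 of the 7 individuals have income below 21450.
H = 1/7 = 0.1429.

0.1429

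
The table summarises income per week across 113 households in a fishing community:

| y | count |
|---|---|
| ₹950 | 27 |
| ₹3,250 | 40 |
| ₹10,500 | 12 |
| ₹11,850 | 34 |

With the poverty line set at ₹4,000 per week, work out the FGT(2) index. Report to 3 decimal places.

0.151

Below the line: 27×₹950, 40×₹3,250 (q = 67 of N = 113).
Shortfall ratios: (4000−950)/4000 = 0.7625 (×27); (4000−3250)/4000 = 0.1875 (×40).
Squared: 0.5814 (×27); 0.0352 (×40).
Sum = 17.104219; P₂ = 17.104219 / 113 = 0.151.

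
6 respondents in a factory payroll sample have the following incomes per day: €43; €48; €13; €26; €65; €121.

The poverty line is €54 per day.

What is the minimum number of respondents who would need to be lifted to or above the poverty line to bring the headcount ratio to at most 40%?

4 of the 6 respondents are poor, so H = 4/6 = 0.667.
A headcount ratio of at most 40% allows at most ⌊0.40 × 6⌋ = 2 poor respondents.
So at least 4 − 2 = 2 must be lifted.

2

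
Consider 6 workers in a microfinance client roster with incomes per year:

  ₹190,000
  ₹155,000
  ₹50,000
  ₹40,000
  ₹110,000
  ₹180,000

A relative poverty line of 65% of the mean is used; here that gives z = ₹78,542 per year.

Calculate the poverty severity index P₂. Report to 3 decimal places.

0.062

Below the line: ₹40,000, ₹50,000 (q = 2 of N = 6).
Normalized shortfalls: (78542−40000)/78542 = 0.4907; (78542−50000)/78542 = 0.3634.
Squared: 0.2408; 0.1321.
Sum = 0.372863; P₂ = 0.372863 / 6 = 0.062.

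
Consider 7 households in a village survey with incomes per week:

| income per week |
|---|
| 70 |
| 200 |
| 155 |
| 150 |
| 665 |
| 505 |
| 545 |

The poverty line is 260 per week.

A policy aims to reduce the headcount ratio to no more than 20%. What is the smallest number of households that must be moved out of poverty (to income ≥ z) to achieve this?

4 of the 7 households are poor, so H = 4/7 = 0.571.
A headcount ratio of at most 20% allows at most ⌊0.20 × 7⌋ = 1 poor households.
So at least 4 − 1 = 3 must be lifted.

3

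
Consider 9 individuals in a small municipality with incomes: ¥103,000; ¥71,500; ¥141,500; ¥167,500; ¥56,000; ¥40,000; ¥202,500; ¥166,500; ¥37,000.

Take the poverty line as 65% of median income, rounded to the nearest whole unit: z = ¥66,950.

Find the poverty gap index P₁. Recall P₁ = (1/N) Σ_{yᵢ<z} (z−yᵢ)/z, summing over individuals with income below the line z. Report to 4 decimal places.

Incomes under z: ¥37,000, ¥40,000, ¥56,000 (q = 3 of N = 9).
Shortfall ratios: (66950−37000)/66950 = 0.4473; (66950−40000)/66950 = 0.4025; (66950−56000)/66950 = 0.1636.
Sum of shortfalls = 1.013443; P₁ averages over all N: 1.013443 / 9 = 0.1126.

0.1126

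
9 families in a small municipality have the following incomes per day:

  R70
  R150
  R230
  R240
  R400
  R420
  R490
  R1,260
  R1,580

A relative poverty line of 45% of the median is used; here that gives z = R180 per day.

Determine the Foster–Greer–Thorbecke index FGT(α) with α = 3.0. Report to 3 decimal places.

Incomes under z: R70, R150 (q = 2 of N = 9).
Shortfall ratios: (180−70)/180 = 0.6111; (180−150)/180 = 0.1667.
Raised to α = 3.0: 0.22822; 0.00463.
Sum = 0.232853; FGT(3.0) = 0.232853 / 9 = 0.026.

0.026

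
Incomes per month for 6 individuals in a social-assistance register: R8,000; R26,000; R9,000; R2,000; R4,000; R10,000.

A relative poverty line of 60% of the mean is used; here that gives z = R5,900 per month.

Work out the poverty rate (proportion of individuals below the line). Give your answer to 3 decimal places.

0.333

2 of the 6 individuals have income below R5,900.
H = 2/6 = 0.333.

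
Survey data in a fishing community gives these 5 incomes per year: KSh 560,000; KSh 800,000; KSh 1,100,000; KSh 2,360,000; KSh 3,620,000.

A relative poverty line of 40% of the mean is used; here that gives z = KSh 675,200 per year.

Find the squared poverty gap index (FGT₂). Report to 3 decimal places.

Below the line: KSh 560,000 (q = 1 of N = 5).
Normalized shortfalls: (675200−560000)/675200 = 0.1706.
Squared: 0.0291.
Sum = 0.029110; P₂ = 0.029110 / 5 = 0.006.

0.006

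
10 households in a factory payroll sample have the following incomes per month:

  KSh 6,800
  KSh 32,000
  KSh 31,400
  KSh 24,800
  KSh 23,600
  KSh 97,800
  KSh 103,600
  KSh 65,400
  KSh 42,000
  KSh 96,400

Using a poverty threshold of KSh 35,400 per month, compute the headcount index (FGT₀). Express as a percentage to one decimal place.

50.0%

5 of the 10 households have income below KSh 35,400.
H = 5/10 = 50.0%.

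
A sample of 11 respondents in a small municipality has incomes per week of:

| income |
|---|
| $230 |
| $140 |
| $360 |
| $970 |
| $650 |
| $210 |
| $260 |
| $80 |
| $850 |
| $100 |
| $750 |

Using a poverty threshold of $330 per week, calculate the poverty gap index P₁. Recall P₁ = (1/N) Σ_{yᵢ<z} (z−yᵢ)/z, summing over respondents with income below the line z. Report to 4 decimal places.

0.2645

Below z: $80, $100, $140, $210, $230, $260 (q = 6 of N = 11).
Gap ratios (z−y)/z: (330−80)/330 = 0.7576; (330−100)/330 = 0.6970; (330−140)/330 = 0.5758; (330−210)/330 = 0.3636; (330−230)/330 = 0.3030; (330−260)/330 = 0.2121.
Sum of shortfalls = 2.909091; P₁ averages over all N: 2.909091 / 11 = 0.2645.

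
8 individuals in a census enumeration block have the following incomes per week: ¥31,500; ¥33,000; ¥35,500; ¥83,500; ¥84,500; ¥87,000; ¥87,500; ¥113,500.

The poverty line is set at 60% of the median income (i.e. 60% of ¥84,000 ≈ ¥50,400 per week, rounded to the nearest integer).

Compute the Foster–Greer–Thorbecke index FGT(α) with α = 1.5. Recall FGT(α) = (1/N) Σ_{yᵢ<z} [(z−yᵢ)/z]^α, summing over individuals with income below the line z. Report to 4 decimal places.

0.0742

Incomes under z: ¥31,500, ¥33,000, ¥35,500 (q = 3 of N = 8).
Gap ratios (z−y)/z: (50400−31500)/50400 = 0.3750; (50400−33000)/50400 = 0.3452; (50400−35500)/50400 = 0.2956.
Raised to α = 1.5: 0.22964; 0.20285; 0.16074.
Sum = 0.593235; FGT(1.5) = 0.593235 / 8 = 0.0742.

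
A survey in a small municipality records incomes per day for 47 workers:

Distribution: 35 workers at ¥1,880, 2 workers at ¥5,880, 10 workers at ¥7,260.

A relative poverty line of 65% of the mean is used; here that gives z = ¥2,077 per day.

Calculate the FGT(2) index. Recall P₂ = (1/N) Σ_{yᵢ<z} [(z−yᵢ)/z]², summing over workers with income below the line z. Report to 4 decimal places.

0.0067

Below z: 35×¥1,880 (q = 35 of N = 47).
Normalized shortfalls: (2077−1880)/2077 = 0.0948 (×35).
Squared: 0.0090 (×35).
Sum = 0.314867; P₂ = 0.314867 / 47 = 0.0067.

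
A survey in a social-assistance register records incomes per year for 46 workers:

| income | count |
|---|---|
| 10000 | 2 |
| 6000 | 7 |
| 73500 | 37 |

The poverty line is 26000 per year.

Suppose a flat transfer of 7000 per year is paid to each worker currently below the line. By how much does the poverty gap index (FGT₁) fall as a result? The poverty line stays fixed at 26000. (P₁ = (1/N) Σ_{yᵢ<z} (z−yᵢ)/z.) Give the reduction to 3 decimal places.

0.053

Before: below the line — 7×6000, 2×10000; poverty gap index (FGT₁) = 0.14381.
After the 7000 transfer: below the line — 7×13000, 2×17000; poverty gap index (FGT₁) = 0.09114.
Reduction = 0.14381 − 0.09114 = 0.053.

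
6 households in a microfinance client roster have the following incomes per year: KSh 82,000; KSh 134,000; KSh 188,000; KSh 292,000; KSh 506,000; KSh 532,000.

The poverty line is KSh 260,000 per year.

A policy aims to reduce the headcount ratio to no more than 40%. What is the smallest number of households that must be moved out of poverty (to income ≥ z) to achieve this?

3 of the 6 households are poor, so H = 3/6 = 0.500.
A headcount ratio of at most 40% allows at most ⌊0.40 × 6⌋ = 2 poor households.
So at least 3 − 2 = 1 must be lifted.

1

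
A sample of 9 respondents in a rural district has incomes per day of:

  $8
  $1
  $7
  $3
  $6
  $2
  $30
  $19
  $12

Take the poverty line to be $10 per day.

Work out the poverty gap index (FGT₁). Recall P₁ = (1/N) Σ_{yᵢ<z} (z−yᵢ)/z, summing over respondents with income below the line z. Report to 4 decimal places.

Poor units: $1, $2, $3, $6, $7, $8 (q = 6 of N = 9).
Shortfall ratios: (10−1)/10 = 0.9000; (10−2)/10 = 0.8000; (10−3)/10 = 0.7000; (10−6)/10 = 0.4000; (10−7)/10 = 0.3000; (10−8)/10 = 0.2000.
Σ = 3.300000. Dividing by the full population N = 9 gives P₁ = 0.3667.

0.3667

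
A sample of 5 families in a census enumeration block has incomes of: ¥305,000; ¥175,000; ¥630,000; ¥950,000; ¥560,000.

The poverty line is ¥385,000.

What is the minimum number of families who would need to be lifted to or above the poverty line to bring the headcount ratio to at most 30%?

1

2 of the 5 families are poor, so H = 2/5 = 0.400.
A headcount ratio of at most 30% allows at most ⌊0.30 × 5⌋ = 1 poor families.
So at least 2 − 1 = 1 must be lifted.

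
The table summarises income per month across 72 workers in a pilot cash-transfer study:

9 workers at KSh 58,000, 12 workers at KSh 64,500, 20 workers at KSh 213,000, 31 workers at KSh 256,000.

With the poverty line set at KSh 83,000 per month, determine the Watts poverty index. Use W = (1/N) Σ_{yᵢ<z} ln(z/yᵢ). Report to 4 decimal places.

Poor units: 9×KSh 58,000, 12×KSh 64,500 (q = 21 of N = 72).
Log shortfalls: ln(83000/58000) = 0.3584 (×9); ln(83000/64500) = 0.2522 (×12).
W = 6.251683 / 72 = 0.0868.

0.0868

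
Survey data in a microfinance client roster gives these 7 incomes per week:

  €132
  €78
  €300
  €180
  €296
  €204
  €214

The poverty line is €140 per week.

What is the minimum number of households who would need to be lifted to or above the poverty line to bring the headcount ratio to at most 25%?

2 of the 7 households are poor, so H = 2/7 = 0.286.
A headcount ratio of at most 25% allows at most ⌊0.25 × 7⌋ = 1 poor households.
So at least 2 − 1 = 1 must be lifted.

1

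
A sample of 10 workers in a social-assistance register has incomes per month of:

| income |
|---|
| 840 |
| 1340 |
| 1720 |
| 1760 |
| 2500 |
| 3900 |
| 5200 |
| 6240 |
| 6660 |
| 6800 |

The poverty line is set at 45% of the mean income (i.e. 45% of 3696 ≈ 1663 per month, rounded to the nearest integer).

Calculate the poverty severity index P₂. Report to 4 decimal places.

0.0283

Below z: 840, 1340 (q = 2 of N = 10).
Relative gaps: (1663−840)/1663 = 0.4949; (1663−1340)/1663 = 0.1942.
Squared: 0.2449; 0.0377.
Sum = 0.282639; P₂ = 0.282639 / 10 = 0.0283.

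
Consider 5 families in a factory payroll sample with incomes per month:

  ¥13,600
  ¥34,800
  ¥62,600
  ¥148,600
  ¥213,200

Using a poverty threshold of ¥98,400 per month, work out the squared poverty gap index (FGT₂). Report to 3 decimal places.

0.259

Below z: ¥13,600, ¥34,800, ¥62,600 (q = 3 of N = 5).
Normalized shortfalls: (98400−13600)/98400 = 0.8618; (98400−34800)/98400 = 0.6463; (98400−62600)/98400 = 0.3638.
Squared: 0.7427; 0.4178; 0.1324.
Sum = 1.292803; P₂ = 1.292803 / 5 = 0.259.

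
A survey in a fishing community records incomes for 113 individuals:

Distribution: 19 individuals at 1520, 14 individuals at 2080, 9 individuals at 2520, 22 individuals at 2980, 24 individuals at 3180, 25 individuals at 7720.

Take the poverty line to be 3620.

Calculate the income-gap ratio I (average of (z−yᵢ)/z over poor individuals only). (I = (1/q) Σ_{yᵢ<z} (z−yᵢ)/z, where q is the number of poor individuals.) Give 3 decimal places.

0.301

Below z: 19×1520, 14×2080, 9×2520, 22×2980, 24×3180 (q = 88 of N = 113).
Shortfall ratios (z−y)/z: 0.5801 (×19), 0.4254 (×14), 0.3039 (×9), 0.1768 (×22), 0.1215 (×24); sum = 26.519337.
The income-gap ratio divides by q (the poor only): 26.519337 / 88 = 0.301.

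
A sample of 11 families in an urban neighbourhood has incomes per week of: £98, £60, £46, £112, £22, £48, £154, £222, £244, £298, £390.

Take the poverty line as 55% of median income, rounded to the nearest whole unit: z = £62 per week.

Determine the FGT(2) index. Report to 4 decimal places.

Below the line: £22, £46, £48, £60 (q = 4 of N = 11).
Shortfall ratios: (62−22)/62 = 0.6452; (62−46)/62 = 0.2581; (62−48)/62 = 0.2258; (62−60)/62 = 0.0323.
Squared: 0.4162; 0.0666; 0.0510; 0.0010.
Sum = 0.534860; P₂ = 0.534860 / 11 = 0.0486.

0.0486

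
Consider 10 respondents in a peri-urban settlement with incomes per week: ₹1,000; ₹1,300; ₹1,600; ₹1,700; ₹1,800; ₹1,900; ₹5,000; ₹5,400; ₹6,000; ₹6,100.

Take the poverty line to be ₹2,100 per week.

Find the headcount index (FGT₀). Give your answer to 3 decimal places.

0.600

6 of the 10 respondents have income below ₹2,100.
H = 6/10 = 0.600.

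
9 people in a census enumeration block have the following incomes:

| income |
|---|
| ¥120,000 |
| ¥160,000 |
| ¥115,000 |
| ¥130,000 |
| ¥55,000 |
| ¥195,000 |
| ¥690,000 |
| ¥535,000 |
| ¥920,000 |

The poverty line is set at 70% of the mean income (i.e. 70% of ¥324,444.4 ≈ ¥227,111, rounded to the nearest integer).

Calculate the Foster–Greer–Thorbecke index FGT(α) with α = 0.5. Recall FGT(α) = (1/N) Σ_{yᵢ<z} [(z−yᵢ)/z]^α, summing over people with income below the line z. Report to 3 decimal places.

Poor units: ¥55,000, ¥115,000, ¥120,000, ¥130,000, ¥160,000, ¥195,000 (q = 6 of N = 9).
Shortfall ratios: (227111−55000)/227111 = 0.7578; (227111−115000)/227111 = 0.4936; (227111−120000)/227111 = 0.4716; (227111−130000)/227111 = 0.4276; (227111−160000)/227111 = 0.2955; (227111−195000)/227111 = 0.1414.
Raised to α = 0.5: 0.87053; 0.70259; 0.68675; 0.65391; 0.54360; 0.37602.
Sum = 3.833398; FGT(0.5) = 3.833398 / 9 = 0.426.

0.426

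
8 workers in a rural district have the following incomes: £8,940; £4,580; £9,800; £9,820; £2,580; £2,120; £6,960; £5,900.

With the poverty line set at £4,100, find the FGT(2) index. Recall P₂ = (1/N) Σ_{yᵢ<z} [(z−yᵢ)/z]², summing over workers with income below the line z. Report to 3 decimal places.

0.046

Incomes under z: £2,120, £2,580 (q = 2 of N = 8).
Normalized shortfalls: (4100−2120)/4100 = 0.4829; (4100−2580)/4100 = 0.3707.
Squared: 0.2332; 0.1374.
Sum = 0.370660; P₂ = 0.370660 / 8 = 0.046.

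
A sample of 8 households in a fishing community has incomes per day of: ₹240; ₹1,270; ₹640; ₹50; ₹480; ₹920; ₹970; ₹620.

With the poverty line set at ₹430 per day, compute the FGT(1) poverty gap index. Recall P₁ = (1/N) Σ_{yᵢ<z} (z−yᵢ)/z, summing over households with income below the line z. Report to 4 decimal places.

Below z: ₹50, ₹240 (q = 2 of N = 8).
Normalized shortfalls: (430−50)/430 = 0.8837; (430−240)/430 = 0.4419.
Sum of shortfalls = 1.325581; P₁ averages over all N: 1.325581 / 8 = 0.1657.

0.1657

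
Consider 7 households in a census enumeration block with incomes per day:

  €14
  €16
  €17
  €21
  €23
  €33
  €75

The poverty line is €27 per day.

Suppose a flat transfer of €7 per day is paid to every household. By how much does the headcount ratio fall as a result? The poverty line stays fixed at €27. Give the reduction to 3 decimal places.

Before: below the line — €14, €16, €17, €21, €23; headcount ratio = 0.71429.
After the €7 transfer: below the line — €21, €23, €24; headcount ratio = 0.42857.
Reduction = 0.71429 − 0.42857 = 0.286.

0.286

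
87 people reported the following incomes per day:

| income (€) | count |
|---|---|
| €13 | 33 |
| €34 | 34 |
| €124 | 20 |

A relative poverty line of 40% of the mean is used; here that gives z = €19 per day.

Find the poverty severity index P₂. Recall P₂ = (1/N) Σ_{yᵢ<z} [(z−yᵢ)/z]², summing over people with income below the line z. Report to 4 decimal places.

Below the line: 33×€13 (q = 33 of N = 87).
Relative gaps: (19−13)/19 = 0.3158 (×33).
Squared: 0.0997 (×33).
Sum = 3.290859; P₂ = 3.290859 / 87 = 0.0378.

0.0378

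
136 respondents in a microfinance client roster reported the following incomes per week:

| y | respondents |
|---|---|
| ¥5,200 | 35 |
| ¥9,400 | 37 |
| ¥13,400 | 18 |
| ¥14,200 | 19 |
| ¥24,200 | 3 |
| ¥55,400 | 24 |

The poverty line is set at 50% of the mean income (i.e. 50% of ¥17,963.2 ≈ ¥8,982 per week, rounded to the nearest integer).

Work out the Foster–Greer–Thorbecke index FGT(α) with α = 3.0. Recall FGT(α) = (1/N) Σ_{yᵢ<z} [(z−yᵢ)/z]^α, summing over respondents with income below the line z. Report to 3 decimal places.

0.019

Below the line: 35×¥5,200 (q = 35 of N = 136).
Shortfall ratios: (8982−5200)/8982 = 0.4211 (×35).
Raised to α = 3.0: 0.07465 (×35).
Sum = 2.612844; FGT(3.0) = 2.612844 / 136 = 0.019.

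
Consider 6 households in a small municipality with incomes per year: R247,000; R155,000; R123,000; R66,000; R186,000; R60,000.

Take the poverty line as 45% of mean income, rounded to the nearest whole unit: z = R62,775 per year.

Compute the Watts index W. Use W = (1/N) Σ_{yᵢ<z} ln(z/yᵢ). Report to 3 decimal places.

Incomes under z: R60,000 (q = 1 of N = 6).
ln(z/y) terms: ln(62775/60000) = 0.0452.
W = 0.045212 / 6 = 0.008.

0.008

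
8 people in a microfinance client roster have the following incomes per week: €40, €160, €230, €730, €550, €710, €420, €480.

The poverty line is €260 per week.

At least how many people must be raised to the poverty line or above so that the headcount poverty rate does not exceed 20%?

3 of the 8 people are poor, so H = 3/8 = 0.375.
A headcount ratio of at most 20% allows at most ⌊0.20 × 8⌋ = 1 poor people.
So at least 3 − 1 = 2 must be lifted.

2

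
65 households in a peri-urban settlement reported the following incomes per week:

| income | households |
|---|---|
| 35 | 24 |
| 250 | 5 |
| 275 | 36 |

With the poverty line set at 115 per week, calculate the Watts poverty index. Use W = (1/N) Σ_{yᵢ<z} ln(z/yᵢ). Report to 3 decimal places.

Below z: 24×35 (q = 24 of N = 65).
ln(z/y) terms: ln(115/35) = 1.1896 (×24).
W = 28.550018 / 65 = 0.439.

0.439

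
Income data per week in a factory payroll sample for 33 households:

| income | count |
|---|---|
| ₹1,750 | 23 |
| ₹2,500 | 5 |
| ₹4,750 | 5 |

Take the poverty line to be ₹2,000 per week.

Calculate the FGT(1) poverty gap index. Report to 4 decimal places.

Below z: 23×₹1,750 (q = 23 of N = 33).
Normalized shortfalls: (2000−1750)/2000 = 0.1250 (×23).
Σ = 2.875000. Dividing by the full population N = 33 gives P₁ = 0.0871.

0.0871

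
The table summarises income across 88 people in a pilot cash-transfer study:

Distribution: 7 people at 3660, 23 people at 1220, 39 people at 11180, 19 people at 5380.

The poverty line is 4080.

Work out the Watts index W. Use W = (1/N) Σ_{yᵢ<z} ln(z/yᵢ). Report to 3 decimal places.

0.324

Poor units: 23×1220, 7×3660 (q = 30 of N = 88).
Log gaps: ln(4080/1220) = 1.2072 (×23); ln(4080/3660) = 0.1086 (×7).
W = 28.527098 / 88 = 0.324.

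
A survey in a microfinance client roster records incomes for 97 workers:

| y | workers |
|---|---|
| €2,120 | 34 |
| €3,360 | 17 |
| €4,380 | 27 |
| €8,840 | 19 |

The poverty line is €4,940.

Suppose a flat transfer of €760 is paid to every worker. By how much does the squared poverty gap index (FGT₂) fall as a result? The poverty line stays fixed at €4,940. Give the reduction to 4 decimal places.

Before: below the line — 34×€2,120, 17×€3,360, 27×€4,380; squared poverty gap index (FGT₂) = 0.135728.
After the €760 transfer: below the line — 34×€2,880, 17×€4,120; squared poverty gap index (FGT₂) = 0.065781.
Reduction = 0.135728 − 0.065781 = 0.0699.

0.0699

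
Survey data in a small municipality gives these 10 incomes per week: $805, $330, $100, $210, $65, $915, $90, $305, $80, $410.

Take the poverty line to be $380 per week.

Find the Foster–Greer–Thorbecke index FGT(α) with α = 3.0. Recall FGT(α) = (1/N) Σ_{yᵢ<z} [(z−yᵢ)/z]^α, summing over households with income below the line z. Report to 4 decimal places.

Incomes under z: $65, $80, $90, $100, $210, $305, $330 (q = 7 of N = 10).
Normalized shortfalls: (380−65)/380 = 0.8289; (380−80)/380 = 0.7895; (380−90)/380 = 0.7632; (380−100)/380 = 0.7368; (380−210)/380 = 0.4474; (380−305)/380 = 0.1974; (380−330)/380 = 0.1316.
Raised to α = 3.0: 0.56961; 0.49205; 0.44447; 0.40006; 0.08954; 0.00769; 0.00228.
Sum = 2.005700; FGT(3.0) = 2.005700 / 10 = 0.2006.

0.2006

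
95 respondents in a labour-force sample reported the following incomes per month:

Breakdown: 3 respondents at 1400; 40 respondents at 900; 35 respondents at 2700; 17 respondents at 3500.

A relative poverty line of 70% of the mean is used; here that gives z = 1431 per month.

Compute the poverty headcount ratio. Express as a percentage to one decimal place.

45.3%

43 of the 95 respondents have income below 1431.
H = 43/95 = 45.3%.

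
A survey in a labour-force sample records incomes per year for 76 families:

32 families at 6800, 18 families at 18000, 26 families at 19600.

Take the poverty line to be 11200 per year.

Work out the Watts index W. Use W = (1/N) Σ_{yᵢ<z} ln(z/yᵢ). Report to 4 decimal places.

Below z: 32×6800 (q = 32 of N = 76).
Log shortfalls: ln(11200/6800) = 0.4990 (×32).
W = 15.967717 / 76 = 0.2101.

0.2101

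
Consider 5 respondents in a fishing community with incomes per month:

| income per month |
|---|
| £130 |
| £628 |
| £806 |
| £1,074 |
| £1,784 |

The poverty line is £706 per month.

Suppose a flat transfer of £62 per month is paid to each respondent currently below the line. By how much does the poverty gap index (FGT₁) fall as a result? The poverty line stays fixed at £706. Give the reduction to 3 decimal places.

Before: below the line — £130, £628; poverty gap index (FGT₁) = 0.18527.
After the £62 transfer: below the line — £192, £690; poverty gap index (FGT₁) = 0.15014.
Reduction = 0.18527 − 0.15014 = 0.035.

0.035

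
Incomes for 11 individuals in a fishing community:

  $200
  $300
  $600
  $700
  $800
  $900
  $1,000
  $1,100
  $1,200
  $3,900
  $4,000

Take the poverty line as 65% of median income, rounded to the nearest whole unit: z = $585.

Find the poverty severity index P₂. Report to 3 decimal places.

0.061

Below the line: $200, $300 (q = 2 of N = 11).
Gap ratios (z−y)/z: (585−200)/585 = 0.6581; (585−300)/585 = 0.4872.
Squared: 0.4331; 0.2373.
Sum = 0.670465; P₂ = 0.670465 / 11 = 0.061.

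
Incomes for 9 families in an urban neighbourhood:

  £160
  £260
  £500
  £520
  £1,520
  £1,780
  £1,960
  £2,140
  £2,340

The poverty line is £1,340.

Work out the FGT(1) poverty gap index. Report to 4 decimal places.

0.3250

Below the line: £160, £260, £500, £520 (q = 4 of N = 9).
Gap ratios (z−y)/z: (1340−160)/1340 = 0.8806; (1340−260)/1340 = 0.8060; (1340−500)/1340 = 0.6269; (1340−520)/1340 = 0.6119.
Σ = 2.925373. Dividing by the full population N = 9 gives P₁ = 0.3250.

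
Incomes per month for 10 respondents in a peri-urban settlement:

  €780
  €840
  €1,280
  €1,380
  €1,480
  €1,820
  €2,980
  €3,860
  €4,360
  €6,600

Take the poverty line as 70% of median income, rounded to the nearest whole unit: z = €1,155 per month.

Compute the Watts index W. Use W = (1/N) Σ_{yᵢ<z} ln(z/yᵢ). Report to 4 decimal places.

0.0711

Below z: €780, €840 (q = 2 of N = 10).
Log shortfalls: ln(1155/780) = 0.3926; ln(1155/840) = 0.3185.
W = 0.711015 / 10 = 0.0711.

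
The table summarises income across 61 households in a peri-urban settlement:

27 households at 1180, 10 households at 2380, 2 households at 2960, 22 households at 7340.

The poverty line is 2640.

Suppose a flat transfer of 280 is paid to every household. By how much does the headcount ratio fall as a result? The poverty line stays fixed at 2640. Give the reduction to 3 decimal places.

Before: below the line — 27×1180, 10×2380; headcount ratio = 0.60656.
After the 280 transfer: below the line — 27×1460; headcount ratio = 0.44262.
Reduction = 0.60656 − 0.44262 = 0.164.

0.164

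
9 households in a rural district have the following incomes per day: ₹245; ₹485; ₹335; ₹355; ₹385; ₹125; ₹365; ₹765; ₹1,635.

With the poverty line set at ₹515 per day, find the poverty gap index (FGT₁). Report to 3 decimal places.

0.283

Incomes under z: ₹125, ₹245, ₹335, ₹355, ₹365, ₹385, ₹485 (q = 7 of N = 9).
Normalized shortfalls: (515−125)/515 = 0.7573; (515−245)/515 = 0.5243; (515−335)/515 = 0.3495; (515−355)/515 = 0.3107; (515−365)/515 = 0.2913; (515−385)/515 = 0.2524; (515−485)/515 = 0.0583.
Σ = 2.543689. Dividing by the full population N = 9 gives P₁ = 0.283.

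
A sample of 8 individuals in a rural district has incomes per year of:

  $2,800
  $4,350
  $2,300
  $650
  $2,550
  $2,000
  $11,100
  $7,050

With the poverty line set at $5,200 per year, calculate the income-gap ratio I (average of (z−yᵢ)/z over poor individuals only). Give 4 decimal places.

0.5304

Below the line: $650, $2,000, $2,300, $2,550, $2,800, $4,350 (q = 6 of N = 8).
Shortfall ratios (z−y)/z: 0.8750, 0.6154, 0.5577, 0.5096, 0.4615, 0.1635; sum = 3.182692.
The income-gap ratio divides by q (the poor only): 3.182692 / 6 = 0.5304.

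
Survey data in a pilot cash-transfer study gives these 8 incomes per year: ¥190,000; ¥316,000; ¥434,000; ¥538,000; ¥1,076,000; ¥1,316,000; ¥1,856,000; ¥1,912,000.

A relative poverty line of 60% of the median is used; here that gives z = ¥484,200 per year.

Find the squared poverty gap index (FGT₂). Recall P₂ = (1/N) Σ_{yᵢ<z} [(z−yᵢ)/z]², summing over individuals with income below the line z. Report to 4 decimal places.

Poor units: ¥190,000, ¥316,000, ¥434,000 (q = 3 of N = 8).
Shortfall ratios: (484200−190000)/484200 = 0.6076; (484200−316000)/484200 = 0.3474; (484200−434000)/484200 = 0.1037.
Squared: 0.3692; 0.1207; 0.0107.
Sum = 0.500598; P₂ = 0.500598 / 8 = 0.0626.

0.0626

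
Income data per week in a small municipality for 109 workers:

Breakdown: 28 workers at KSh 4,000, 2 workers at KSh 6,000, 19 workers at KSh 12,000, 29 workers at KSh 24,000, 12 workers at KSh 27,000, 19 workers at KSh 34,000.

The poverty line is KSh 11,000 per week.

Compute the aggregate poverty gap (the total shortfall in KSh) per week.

Incomes under z: 28×KSh 4,000, 2×KSh 6,000 (q = 30 of N = 109).
Individual gaps: 28×(11000−4000) = 196000; 2×(11000−6000) = 10000.
Aggregate gap = KSh 206,000.

KSh 206,000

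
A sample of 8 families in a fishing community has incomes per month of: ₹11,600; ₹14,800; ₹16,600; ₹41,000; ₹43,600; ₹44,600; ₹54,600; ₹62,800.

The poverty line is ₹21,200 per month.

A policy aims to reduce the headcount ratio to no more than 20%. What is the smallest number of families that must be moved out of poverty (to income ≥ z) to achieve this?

2

3 of the 8 families are poor, so H = 3/8 = 0.375.
A headcount ratio of at most 20% allows at most ⌊0.20 × 8⌋ = 1 poor families.
So at least 3 − 1 = 2 must be lifted.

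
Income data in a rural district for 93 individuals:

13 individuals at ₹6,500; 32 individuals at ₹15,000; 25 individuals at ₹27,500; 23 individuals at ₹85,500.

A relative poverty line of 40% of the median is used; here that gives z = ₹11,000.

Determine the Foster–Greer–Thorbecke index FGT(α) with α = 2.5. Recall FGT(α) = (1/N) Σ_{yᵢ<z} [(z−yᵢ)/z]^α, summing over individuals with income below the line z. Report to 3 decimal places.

Poor units: 13×₹6,500 (q = 13 of N = 93).
Relative gaps: (11000−6500)/11000 = 0.4091 (×13).
Raised to α = 2.5: 0.10704 (×13).
Sum = 1.391531; FGT(2.5) = 1.391531 / 93 = 0.015.

0.015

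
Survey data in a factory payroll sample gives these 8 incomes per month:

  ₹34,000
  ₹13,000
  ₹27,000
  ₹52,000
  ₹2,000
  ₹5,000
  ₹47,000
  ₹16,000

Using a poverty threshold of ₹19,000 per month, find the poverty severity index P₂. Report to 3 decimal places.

0.184

Incomes under z: ₹2,000, ₹5,000, ₹13,000, ₹16,000 (q = 4 of N = 8).
Normalized shortfalls: (19000−2000)/19000 = 0.8947; (19000−5000)/19000 = 0.7368; (19000−13000)/19000 = 0.3158; (19000−16000)/19000 = 0.1579.
Squared: 0.8006; 0.5429; 0.0997; 0.0249.
Sum = 1.468144; P₂ = 1.468144 / 8 = 0.184.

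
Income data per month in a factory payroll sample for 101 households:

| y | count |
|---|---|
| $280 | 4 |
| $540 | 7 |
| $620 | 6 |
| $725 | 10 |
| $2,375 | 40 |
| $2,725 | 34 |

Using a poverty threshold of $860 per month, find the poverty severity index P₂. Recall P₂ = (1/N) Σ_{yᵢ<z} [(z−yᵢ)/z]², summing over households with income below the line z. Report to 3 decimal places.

0.035

Below the line: 4×$280, 7×$540, 6×$620, 10×$725 (q = 27 of N = 101).
Shortfall ratios: (860−280)/860 = 0.6744 (×4); (860−540)/860 = 0.3721 (×7); (860−620)/860 = 0.2791 (×6); (860−725)/860 = 0.1570 (×10).
Squared: 0.4548 (×4); 0.1385 (×7); 0.0779 (×6); 0.0246 (×10).
Sum = 3.502231; P₂ = 3.502231 / 101 = 0.035.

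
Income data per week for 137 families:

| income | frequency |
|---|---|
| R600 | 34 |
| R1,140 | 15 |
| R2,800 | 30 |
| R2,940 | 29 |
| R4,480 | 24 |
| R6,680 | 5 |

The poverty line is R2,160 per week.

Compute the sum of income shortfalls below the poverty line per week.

R68,340

Below z: 34×R600, 15×R1,140 (q = 49 of N = 137).
Individual gaps: 34×(2160−600) = 53040; 15×(2160−1140) = 15300.
Aggregate gap = R68,340.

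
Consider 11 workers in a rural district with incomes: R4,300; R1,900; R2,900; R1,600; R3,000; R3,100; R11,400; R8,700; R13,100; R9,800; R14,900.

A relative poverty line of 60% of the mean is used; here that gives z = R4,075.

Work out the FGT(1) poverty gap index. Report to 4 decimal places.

Incomes under z: R1,600, R1,900, R2,900, R3,000, R3,100 (q = 5 of N = 11).
Shortfall ratios: (4075−1600)/4075 = 0.6074; (4075−1900)/4075 = 0.5337; (4075−2900)/4075 = 0.2883; (4075−3000)/4075 = 0.2638; (4075−3100)/4075 = 0.2393.
Σ = 1.932515. Dividing by the full population N = 11 gives P₁ = 0.1757.

0.1757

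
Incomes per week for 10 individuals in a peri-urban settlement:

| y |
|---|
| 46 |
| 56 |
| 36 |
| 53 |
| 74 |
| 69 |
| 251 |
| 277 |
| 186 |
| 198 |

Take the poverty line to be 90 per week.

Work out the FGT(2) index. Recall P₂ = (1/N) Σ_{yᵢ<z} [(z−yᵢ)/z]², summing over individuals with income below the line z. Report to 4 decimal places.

0.0997

Poor units: 36, 46, 53, 56, 69, 74 (q = 6 of N = 10).
Normalized shortfalls: (90−36)/90 = 0.6000; (90−46)/90 = 0.4889; (90−53)/90 = 0.4111; (90−56)/90 = 0.3778; (90−69)/90 = 0.2333; (90−74)/90 = 0.1778.
Squared: 0.3600; 0.2390; 0.1690; 0.1427; 0.0544; 0.0316.
Sum = 0.996790; P₂ = 0.996790 / 10 = 0.0997.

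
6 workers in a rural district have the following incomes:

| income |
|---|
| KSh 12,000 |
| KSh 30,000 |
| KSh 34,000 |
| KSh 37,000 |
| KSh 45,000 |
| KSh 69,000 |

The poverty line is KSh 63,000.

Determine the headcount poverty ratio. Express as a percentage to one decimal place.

5 of the 6 workers have income below KSh 63,000.
H = 5/6 = 83.3%.

83.3%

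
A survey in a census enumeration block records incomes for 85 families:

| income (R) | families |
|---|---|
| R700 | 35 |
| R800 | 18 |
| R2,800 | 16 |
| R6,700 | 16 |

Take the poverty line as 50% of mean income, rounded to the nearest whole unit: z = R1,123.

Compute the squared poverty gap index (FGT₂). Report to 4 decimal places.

Incomes under z: 35×R700, 18×R800 (q = 53 of N = 85).
Shortfall ratios: (1123−700)/1123 = 0.3767 (×35); (1123−800)/1123 = 0.2876 (×18).
Squared: 0.1419 (×35); 0.0827 (×18).
Sum = 6.454881; P₂ = 6.454881 / 85 = 0.0759.

0.0759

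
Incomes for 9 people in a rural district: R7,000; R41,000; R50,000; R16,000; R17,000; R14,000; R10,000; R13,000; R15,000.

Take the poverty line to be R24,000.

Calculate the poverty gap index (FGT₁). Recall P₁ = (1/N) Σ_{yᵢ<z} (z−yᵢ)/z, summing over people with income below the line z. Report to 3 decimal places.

Incomes under z: R7,000, R10,000, R13,000, R14,000, R15,000, R16,000, R17,000 (q = 7 of N = 9).
Shortfall ratios: (24000−7000)/24000 = 0.7083; (24000−10000)/24000 = 0.5833; (24000−13000)/24000 = 0.4583; (24000−14000)/24000 = 0.4167; (24000−15000)/24000 = 0.3750; (24000−16000)/24000 = 0.3333; (24000−17000)/24000 = 0.2917.
Sum of shortfalls = 3.166667; P₁ averages over all N: 3.166667 / 9 = 0.352.

0.352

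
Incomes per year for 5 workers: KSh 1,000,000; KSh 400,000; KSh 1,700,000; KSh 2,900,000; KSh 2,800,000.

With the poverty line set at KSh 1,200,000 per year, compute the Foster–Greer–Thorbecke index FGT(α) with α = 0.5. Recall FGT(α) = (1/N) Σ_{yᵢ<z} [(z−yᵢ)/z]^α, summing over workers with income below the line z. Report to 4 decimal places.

0.2449

Below the line: KSh 400,000, KSh 1,000,000 (q = 2 of N = 5).
Shortfall ratios: (1200000−400000)/1200000 = 0.6667; (1200000−1000000)/1200000 = 0.1667.
Raised to α = 0.5: 0.81650; 0.40825.
Sum = 1.224745; FGT(0.5) = 1.224745 / 5 = 0.2449.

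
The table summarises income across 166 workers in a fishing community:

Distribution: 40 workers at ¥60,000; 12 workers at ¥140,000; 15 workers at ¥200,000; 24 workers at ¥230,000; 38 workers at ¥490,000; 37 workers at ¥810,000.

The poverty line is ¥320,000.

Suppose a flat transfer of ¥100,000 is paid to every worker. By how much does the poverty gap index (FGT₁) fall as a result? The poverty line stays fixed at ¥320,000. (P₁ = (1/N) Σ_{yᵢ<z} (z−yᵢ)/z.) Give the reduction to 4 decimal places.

0.1668

Before: below the line — 40×¥60,000, 12×¥140,000, 15×¥200,000, 24×¥230,000; poverty gap index (FGT₁) = 0.310994.
After the ¥100,000 transfer: below the line — 40×¥160,000, 12×¥240,000, 15×¥300,000; poverty gap index (FGT₁) = 0.144202.
Reduction = 0.310994 − 0.144202 = 0.1668.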